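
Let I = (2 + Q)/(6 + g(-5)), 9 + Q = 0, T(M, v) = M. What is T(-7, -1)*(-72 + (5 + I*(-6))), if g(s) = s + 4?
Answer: 2051/5 ≈ 410.20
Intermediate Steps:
Q = -9 (Q = -9 + 0 = -9)
g(s) = 4 + s
I = -7/5 (I = (2 - 9)/(6 + (4 - 5)) = -7/(6 - 1) = -7/5 ≈ -1.4000)
T(-7, -1)*(-72 + (5 + I*(-6))) = -7*(-72 + (5 - 7/5*(-6))) = -7*(-72 + (5 + 42/5)) = -7*(-72 + 67/5) = -7*(-293/5) = 2051/5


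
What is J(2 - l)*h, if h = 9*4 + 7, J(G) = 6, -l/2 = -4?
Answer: 258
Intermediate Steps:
l = 8 (l = -2*(-4) = 8)
h = 43 (h = 36 + 7 = 43)
J(2 - l)*h = 6*43 = 258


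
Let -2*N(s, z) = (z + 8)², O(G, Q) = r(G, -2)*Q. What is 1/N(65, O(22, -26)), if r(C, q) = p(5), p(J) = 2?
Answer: -1/968 ≈ -0.0010331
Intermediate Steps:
r(C, q) = 2
O(G, Q) = 2*Q
N(s, z) = -(8 + z)²/2 (N(s, z) = -(z + 8)²/2 = -(8 + z)²/2)
1/N(65, O(22, -26)) = 1/(-(8 + 2*(-26))²/2) = 1/(-(8 - 52)²/2) = 1/(-½*(-44)²) = 1/(-½*1936) = 1/(-968) = -1/968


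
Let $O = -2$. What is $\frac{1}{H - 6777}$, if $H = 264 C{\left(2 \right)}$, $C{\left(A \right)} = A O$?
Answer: $- \frac{1}{7833} \approx -0.00012767$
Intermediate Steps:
$C{\left(A \right)} = - 2 A$ ($C{\left(A \right)} = A \left(-2\right) = - 2 A$)
$H = -1056$ ($H = 264 \left(\left(-2\right) 2\right) = 264 \left(-4\right) = -1056$)
$\frac{1}{H - 6777} = \frac{1}{-1056 - 6777} = \frac{1}{-7833} = - \frac{1}{7833}$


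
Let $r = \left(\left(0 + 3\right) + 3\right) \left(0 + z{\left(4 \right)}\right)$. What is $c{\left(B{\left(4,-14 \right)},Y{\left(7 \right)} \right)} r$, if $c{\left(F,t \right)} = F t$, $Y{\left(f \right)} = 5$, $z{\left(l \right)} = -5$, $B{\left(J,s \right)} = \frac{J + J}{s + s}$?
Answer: $\frac{300}{7} \approx 42.857$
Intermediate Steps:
$B{\left(J,s \right)} = \frac{J}{s}$ ($B{\left(J,s \right)} = \frac{2 J}{2 s} = 2 J \frac{1}{2 s} = \frac{J}{s}$)
$r = -30$ ($r = \left(\left(0 + 3\right) + 3\right) \left(0 - 5\right) = \left(3 + 3\right) \left(-5\right) = 6 \left(-5\right) = -30$)
$c{\left(B{\left(4,-14 \right)},Y{\left(7 \right)} \right)} r = \frac{4}{-14} \cdot 5 \left(-30\right) = 4 \left(- \frac{1}{14}\right) 5 \left(-30\right) = \left(- \frac{2}{7}\right) 5 \left(-30\right) = \left(- \frac{10}{7}\right) \left(-30\right) = \frac{300}{7}$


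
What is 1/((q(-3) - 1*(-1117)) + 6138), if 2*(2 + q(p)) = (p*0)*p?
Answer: 1/7253 ≈ 0.00013787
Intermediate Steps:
q(p) = -2 (q(p) = -2 + ((p*0)*p)/2 = -2 + (0*p)/2 = -2 + (½)*0 = -2 + 0 = -2)
1/((q(-3) - 1*(-1117)) + 6138) = 1/((-2 - 1*(-1117)) + 6138) = 1/((-2 + 1117) + 6138) = 1/(1115 + 6138) = 1/7253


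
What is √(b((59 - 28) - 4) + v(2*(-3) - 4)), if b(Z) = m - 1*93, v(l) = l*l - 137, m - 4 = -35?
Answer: I*√161 ≈ 12.689*I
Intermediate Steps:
m = -31 (m = 4 - 35 = -31)
v(l) = -137 + l² (v(l) = l² - 137 = -137 + l²)
b(Z) = -124 (b(Z) = -31 - 1*93 = -31 - 93 = -124)
√(b((59 - 28) - 4) + v(2*(-3) - 4)) = √(-124 + (-137 + (2*(-3) - 4)²)) = √(-124 + (-137 + (-6 - 4)²)) = √(-124 + (-137 + (-10)²)) = √(-124 + (-137 + 100)) = √(-124 - 37) = √(-161) = I*√161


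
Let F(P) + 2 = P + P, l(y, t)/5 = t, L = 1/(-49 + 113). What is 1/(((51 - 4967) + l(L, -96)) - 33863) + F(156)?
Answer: 12170289/39259 ≈ 310.00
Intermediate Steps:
L = 1/64 ≈ 0.015625
l(y, t) = 5*t
F(P) = -2 + 2*P (F(P) = -2 + (P + P) = -2 + 2*P)
1/(((51 - 4967) + l(L, -96)) - 33863) + F(156) = 1/(((51 - 4967) + 5*(-96)) - 33863) + (-2 + 2*156) = 1/((-4916 - 480) - 33863) + (-2 + 312) = 1/(-5396 - 33863) + 310 = 1/(-39259) + 310 = -1/39259 + 310 = 12170289/39259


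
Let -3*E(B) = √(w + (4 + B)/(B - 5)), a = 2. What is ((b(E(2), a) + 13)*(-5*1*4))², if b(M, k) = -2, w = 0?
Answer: 48400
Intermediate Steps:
E(B) = -√((4 + B)/(-5 + B))/3 (E(B) = -√(0 + (4 + B)/(B - 5))/3 = -√(0 + (4 + B)/(-5 + B))/3 = -√((4 + B)/(-5 + B))/3)
((b(E(2), a) + 13)*(-5*1*4))² = ((-2 + 13)*(-5*1*4))² = (11*(-5*4))² = (11*(-20))² = (-220)² = 48400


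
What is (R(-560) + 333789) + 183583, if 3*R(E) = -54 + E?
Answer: 1551502/3 ≈ 5.1717e+5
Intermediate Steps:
R(E) = -18 + E/3 (R(E) = (-54 + E)/3 = -18 + E/3)
(R(-560) + 333789) + 183583 = ((-18 + (⅓)*(-560)) + 333789) + 183583 = ((-18 - 560/3) + 333789) + 183583 = (-614/3 + 333789) + 183583 = 1000753/3 + 183583 = 1551502/3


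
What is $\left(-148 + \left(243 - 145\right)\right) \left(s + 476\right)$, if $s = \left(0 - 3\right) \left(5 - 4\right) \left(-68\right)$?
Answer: $-34000$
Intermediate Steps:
$s = 204$ ($s = \left(-3\right) 1 \left(-68\right) = \left(-3\right) \left(-68\right) = 204$)
$\left(-148 + \left(243 - 145\right)\right) \left(s + 476\right) = \left(-148 + \left(243 - 145\right)\right) \left(204 + 476\right) = \left(-148 + 98\right) 680 = \left(-50\right) 680 = -34000$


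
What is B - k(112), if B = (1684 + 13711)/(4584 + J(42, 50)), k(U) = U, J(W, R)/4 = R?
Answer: -520413/4784 ≈ -108.78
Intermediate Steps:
J(W, R) = 4*R
B = 15395/4784 (B = (1684 + 13711)/(4584 + 4*50) = 15395/(4584 + 200) = 15395/4784 ≈ 3.2180)
B - k(112) = 15395/4784 - 1*112 = 15395/4784 - 112 = -520413/4784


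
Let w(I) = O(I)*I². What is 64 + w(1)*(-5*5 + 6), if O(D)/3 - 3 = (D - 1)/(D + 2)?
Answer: -107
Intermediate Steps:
O(D) = 9 + 3*(-1 + D)/(2 + D) (O(D) = 9 + 3*((D - 1)/(D + 2)) = 9 + 3*((-1 + D)/(2 + D)) = 9 + 3*(-1 + D)/(2 + D))
w(I) = 3*I²*(5 + 4*I)/(2 + I) (w(I) = (3*(5 + 4*I)/(2 + I))*I² = 3*I²*(5 + 4*I)/(2 + I))
64 + w(1)*(-5*5 + 6) = 64 + (1²*(15 + 12*1)/(2 + 1))*(-5*5 + 6) = 64 + (1*(15 + 12)/3)*(-25 + 6) = 64 + (1*(⅓)*27)*(-19) = 64 + 9*(-19) = 64 - 171 = -107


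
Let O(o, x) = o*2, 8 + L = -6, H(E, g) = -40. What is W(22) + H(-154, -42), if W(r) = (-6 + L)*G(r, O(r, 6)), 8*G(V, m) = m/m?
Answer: -85/2 ≈ -42.500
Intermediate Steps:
L = -14 (L = -8 - 6 = -14)
O(o, x) = 2*o
G(V, m) = ⅛ (G(V, m) = (m/m)/8 = (⅛)*1 = ⅛)
W(r) = -5/2 (W(r) = (-6 - 14)*(⅛) = -20*⅛ = -5/2)
W(22) + H(-154, -42) = -5/2 - 40 = -85/2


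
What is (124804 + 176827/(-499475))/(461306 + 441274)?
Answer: 62336301073/450816145500 ≈ 0.13827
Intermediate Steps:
(124804 + 176827/(-499475))/(461306 + 441274) = (124804 + 176827*(-1/499475))/902580 = (124804 - 176827/499475)*(1/902580) = (62336301073/499475)*(1/902580) = 62336301073/450816145500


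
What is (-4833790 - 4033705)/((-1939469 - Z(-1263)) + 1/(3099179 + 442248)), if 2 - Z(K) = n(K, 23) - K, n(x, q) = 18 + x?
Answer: 6280717243073/1373686243886 ≈ 4.5722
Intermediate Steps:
Z(K) = -16 (Z(K) = 2 - ((18 + K) - K) = 2 - 1*18 = 2 - 18 = -16)
(-4833790 - 4033705)/((-1939469 - Z(-1263)) + 1/(3099179 + 442248)) = (-4833790 - 4033705)/((-1939469 - 1*(-16)) + 1/(3099179 + 442248)) = -8867495/((-1939469 + 16) + 1/3541427) = -8867495/(-1939453 + 1/3541427) = -8867495/(-6868431219430/3541427) = -8867495*(-3541427/6868431219430) = 6280717243073/1373686243886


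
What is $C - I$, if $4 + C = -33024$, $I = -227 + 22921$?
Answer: $-55722$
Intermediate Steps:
$I = 22694$
$C = -33028$ ($C = -4 - 33024 = -33028$)
$C - I = -33028 - 22694 = -55722$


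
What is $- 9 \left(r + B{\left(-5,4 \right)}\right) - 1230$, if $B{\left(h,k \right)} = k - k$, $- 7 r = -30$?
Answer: $- \frac{8880}{7} \approx -1268.6$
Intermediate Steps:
$r = \frac{30}{7}$ ($r = \left(- \frac{1}{7}\right) \left(-30\right) = \frac{30}{7} \approx 4.2857$)
$B{\left(h,k \right)} = 0$
$- 9 \left(r + B{\left(-5,4 \right)}\right) - 1230 = - 9 \left(\frac{30}{7} + 0\right) - 1230 = \left(-9\right) \frac{30}{7} - 1230 = - \frac{270}{7} - 1230 = - \frac{8880}{7}$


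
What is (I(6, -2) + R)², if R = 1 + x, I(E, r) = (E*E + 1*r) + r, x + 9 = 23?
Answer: 2209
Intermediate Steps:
x = 14 (x = -9 + 23 = 14)
I(E, r) = E² + 2*r (I(E, r) = (E² + r) + r = (r + E²) + r = E² + 2*r)
R = 15 (R = 1 + 14 = 15)
(I(6, -2) + R)² = ((6² + 2*(-2)) + 15)² = ((36 - 4) + 15)² = (32 + 15)² = 47² = 2209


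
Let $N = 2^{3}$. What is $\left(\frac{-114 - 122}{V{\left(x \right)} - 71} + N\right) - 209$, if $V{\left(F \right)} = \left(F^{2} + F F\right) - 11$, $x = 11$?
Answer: $- \frac{8099}{40} \approx -202.48$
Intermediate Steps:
$V{\left(F \right)} = -11 + 2 F^{2}$ ($V{\left(F \right)} = \left(F^{2} + F^{2}\right) - 11 = 2 F^{2} - 11 = -11 + 2 F^{2}$)
$N = 8$
$\left(\frac{-114 - 122}{V{\left(x \right)} - 71} + N\right) - 209 = \left(\frac{-114 - 122}{\left(-11 + 2 \cdot 11^{2}\right) - 71} + 8\right) - 209 = \left(- \frac{236}{\left(-11 + 2 \cdot 121\right) - 71} + 8\right) - 209 = \left(- \frac{236}{\left(-11 + 242\right) - 71} + 8\right) - 209 = \left(- \frac{236}{231 - 71} + 8\right) - 209 = \left(- \frac{236}{160} + 8\right) - 209 = \left(\left(-236\right) \frac{1}{160} + 8\right) - 209 = \left(- \frac{59}{40} + 8\right) - 209 = \frac{261}{40} - 209 = - \frac{8099}{40}$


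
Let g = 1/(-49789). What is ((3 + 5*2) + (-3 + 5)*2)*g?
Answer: -17/49789 ≈ -0.00034144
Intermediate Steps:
g = -1/49789 ≈ -2.0085e-5
((3 + 5*2) + (-3 + 5)*2)*g = ((3 + 5*2) + (-3 + 5)*2)*(-1/49789) = ((3 + 10) + 2*2)*(-1/49789) = (13 + 4)*(-1/49789) = 17*(-1/49789) = -17/49789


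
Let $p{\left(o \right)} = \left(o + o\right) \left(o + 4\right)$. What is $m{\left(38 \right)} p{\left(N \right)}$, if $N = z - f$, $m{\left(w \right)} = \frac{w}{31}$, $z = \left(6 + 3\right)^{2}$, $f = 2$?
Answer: $\frac{498332}{31} \approx 16075.0$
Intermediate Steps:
$z = 81$ ($z = 9^{2} = 81$)
$m{\left(w \right)} = \frac{w}{31}$ ($m{\left(w \right)} = w \frac{1}{31} = \frac{w}{31}$)
$N = 79$ ($N = 81 - 2 = 79$)
$p{\left(o \right)} = 2 o \left(4 + o\right)$
$m{\left(38 \right)} p{\left(N \right)} = \frac{1}{31} \cdot 38 \cdot 2 \cdot 79 \left(4 + 79\right) = \frac{38 \cdot 2 \cdot 79 \cdot 83}{31} = \frac{38}{31} \cdot 13114 = \frac{498332}{31}$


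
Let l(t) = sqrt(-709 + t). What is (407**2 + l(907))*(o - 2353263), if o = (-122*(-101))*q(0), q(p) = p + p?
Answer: -389815662687 - 7059789*sqrt(22) ≈ -3.8985e+11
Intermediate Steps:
q(p) = 2*p
o = 0 (o = (-122*(-101))*(2*0) = 12322*0 = 0)
(407**2 + l(907))*(o - 2353263) = (407**2 + sqrt(-709 + 907))*(0 - 2353263) = (165649 + sqrt(198))*(-2353263) = (165649 + 3*sqrt(22))*(-2353263) = -389815662687 - 7059789*sqrt(22)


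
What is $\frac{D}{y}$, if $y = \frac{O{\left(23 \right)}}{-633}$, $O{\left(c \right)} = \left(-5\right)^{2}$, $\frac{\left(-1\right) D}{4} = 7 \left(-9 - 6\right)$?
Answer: $- \frac{53172}{5} \approx -10634.0$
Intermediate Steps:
$D = 420$ ($D = - 4 \cdot 7 \left(-9 - 6\right) = - 4 \cdot 7 \left(-15\right) = \left(-4\right) \left(-105\right) = 420$)
$O{\left(c \right)} = 25$
$y = - \frac{25}{633}$ ($y = \frac{25}{-633} = 25 \left(- \frac{1}{633}\right) = - \frac{25}{633} \approx -0.039494$)
$\frac{D}{y} = \frac{420}{- \frac{25}{633}} = 420 \left(- \frac{633}{25}\right) = - \frac{53172}{5}$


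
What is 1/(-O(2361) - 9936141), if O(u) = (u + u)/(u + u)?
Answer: -1/9936142 ≈ -1.0064e-7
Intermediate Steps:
O(u) = 1 (O(u) = (2*u)/((2*u)) = (2*u)*(1/(2*u)) = 1)
1/(-O(2361) - 9936141) = 1/(-1*1 - 9936141) = 1/(-1 - 9936141) = 1/(-9936142) = -1/9936142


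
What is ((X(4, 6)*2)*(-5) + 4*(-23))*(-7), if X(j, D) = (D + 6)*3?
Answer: 3164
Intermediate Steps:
X(j, D) = 18 + 3*D (X(j, D) = (6 + D)*3 = 18 + 3*D)
((X(4, 6)*2)*(-5) + 4*(-23))*(-7) = (((18 + 3*6)*2)*(-5) + 4*(-23))*(-7) = (((18 + 18)*2)*(-5) - 92)*(-7) = ((36*2)*(-5) - 92)*(-7) = (72*(-5) - 92)*(-7) = (-360 - 92)*(-7) = -452*(-7) = 3164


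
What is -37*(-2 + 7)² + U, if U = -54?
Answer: -979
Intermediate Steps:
-37*(-2 + 7)² + U = -37*(-2 + 7)² - 54 = -37*5² - 54 = -37*25 - 54 = -925 - 54 = -979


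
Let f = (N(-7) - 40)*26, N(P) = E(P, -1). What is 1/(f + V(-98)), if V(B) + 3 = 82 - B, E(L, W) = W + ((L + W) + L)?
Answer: -1/1279 ≈ -0.00078186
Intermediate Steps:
E(L, W) = 2*L + 2*W (E(L, W) = W + (W + 2*L) = 2*L + 2*W)
N(P) = -2 + 2*P (N(P) = 2*P + 2*(-1) = 2*P - 2 = -2 + 2*P)
V(B) = 79 - B (V(B) = -3 + (82 - B) = 79 - B)
f = -1456 (f = ((-2 + 2*(-7)) - 40)*26 = ((-2 - 14) - 40)*26 = (-16 - 40)*26 = -56*26 = -1456)
1/(f + V(-98)) = 1/(-1456 + (79 - 1*(-98))) = 1/(-1456 + (79 + 98)) = 1/(-1456 + 177) = 1/(-1279) = -1/1279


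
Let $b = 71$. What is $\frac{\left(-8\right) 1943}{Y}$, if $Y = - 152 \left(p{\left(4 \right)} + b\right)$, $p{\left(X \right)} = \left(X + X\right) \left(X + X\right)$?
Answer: $\frac{1943}{2565} \approx 0.7575$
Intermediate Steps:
$p{\left(X \right)} = 4 X^{2}$ ($p{\left(X \right)} = 2 X 2 X = 4 X^{2}$)
$Y = -20520$ ($Y = - 152 \left(4 \cdot 4^{2} + 71\right) = - 152 \left(4 \cdot 16 + 71\right) = - 152 \left(64 + 71\right) = \left(-152\right) 135 = -20520$)
$\frac{\left(-8\right) 1943}{Y} = \frac{\left(-8\right) 1943}{-20520} = \left(-15544\right) \left(- \frac{1}{20520}\right) = \frac{1943}{2565}$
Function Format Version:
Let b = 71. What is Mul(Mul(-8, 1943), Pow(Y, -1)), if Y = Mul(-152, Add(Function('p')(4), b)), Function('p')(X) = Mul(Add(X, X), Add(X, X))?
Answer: Rational(1943, 2565) ≈ 0.75750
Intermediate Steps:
Function('p')(X) = Mul(4, Pow(X, 2)) (Function('p')(X) = Mul(Mul(2, X), Mul(2, X)) = Mul(4, Pow(X, 2)))
Y = -20520 (Y = Mul(-152, Add(Mul(4, Pow(4, 2)), 71)) = Mul(-152, Add(Mul(4, 16), 71)) = Mul(-152, Add(64, 71)) = Mul(-152, 135) = -20520)
Mul(Mul(-8, 1943), Pow(Y, -1)) = Mul(Mul(-8, 1943), Pow(-20520, -1)) = Mul(-15544, Rational(-1, 20520)) = Rational(1943, 2565)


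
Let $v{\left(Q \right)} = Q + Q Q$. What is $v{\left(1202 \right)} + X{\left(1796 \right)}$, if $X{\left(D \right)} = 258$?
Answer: $1446264$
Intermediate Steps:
$v{\left(Q \right)} = Q + Q^{2}$
$v{\left(1202 \right)} + X{\left(1796 \right)} = 1202 \left(1 + 1202\right) + 258 = 1202 \cdot 1203 + 258 = 1446006 + 258 = 1446264$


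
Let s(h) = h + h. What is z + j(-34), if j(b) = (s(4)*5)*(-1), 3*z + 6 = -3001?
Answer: -3127/3 ≈ -1042.3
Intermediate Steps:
z = -3007/3 (z = -2 + (⅓)*(-3001) = -2 - 3001/3 = -3007/3 ≈ -1002.3)
s(h) = 2*h
j(b) = -40 (j(b) = ((2*4)*5)*(-1) = (8*5)*(-1) = 40*(-1) = -40)
z + j(-34) = -3007/3 - 40 = -3127/3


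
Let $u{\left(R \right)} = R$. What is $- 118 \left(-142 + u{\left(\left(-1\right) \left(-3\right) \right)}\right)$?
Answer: $16402$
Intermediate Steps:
$- 118 \left(-142 + u{\left(\left(-1\right) \left(-3\right) \right)}\right) = - 118 \left(-142 - -3\right) = - 118 \left(-142 + 3\right) = \left(-118\right) \left(-139\right) = 16402$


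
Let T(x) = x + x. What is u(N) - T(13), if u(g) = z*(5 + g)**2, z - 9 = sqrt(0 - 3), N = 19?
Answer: 5158 + 576*I*sqrt(3) ≈ 5158.0 + 997.66*I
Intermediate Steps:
T(x) = 2*x
z = 9 + I*sqrt(3) (z = 9 + sqrt(0 - 3) = 9 + sqrt(-3) = 9 + I*sqrt(3) ≈ 9.0 + 1.732*I)
u(g) = (5 + g)**2*(9 + I*sqrt(3)) (u(g) = (9 + I*sqrt(3))*(5 + g)**2 = (5 + g)**2*(9 + I*sqrt(3)))
u(N) - T(13) = (5 + 19)**2*(9 + I*sqrt(3)) - 2*13 = 24**2*(9 + I*sqrt(3)) - 1*26 = 576*(9 + I*sqrt(3)) - 26 = (5184 + 576*I*sqrt(3)) - 26 = 5158 + 576*I*sqrt(3)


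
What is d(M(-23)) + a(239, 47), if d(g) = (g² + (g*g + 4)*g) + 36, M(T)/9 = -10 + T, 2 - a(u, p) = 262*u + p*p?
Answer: -26175841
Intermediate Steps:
a(u, p) = 2 - p² - 262*u (a(u, p) = 2 - (262*u + p*p) = 2 - (262*u + p²) = 2 - (p² + 262*u) = 2 + (-p² - 262*u) = 2 - p² - 262*u)
M(T) = -90 + 9*T (M(T) = 9*(-10 + T) = -90 + 9*T)
d(g) = 36 + g² + g*(4 + g²) (d(g) = (g² + (g² + 4)*g) + 36 = (g² + (4 + g²)*g) + 36 = (g² + g*(4 + g²)) + 36 = 36 + g² + g*(4 + g²))
d(M(-23)) + a(239, 47) = (36 + (-90 + 9*(-23))² + (-90 + 9*(-23))³ + 4*(-90 + 9*(-23))) + (2 - 1*47² - 262*239) = (36 + (-90 - 207)² + (-90 - 207)³ + 4*(-90 - 207)) + (2 - 1*2209 - 62618) = (36 + (-297)² + (-297)³ + 4*(-297)) + (2 - 2209 - 62618) = (36 + 88209 - 26198073 - 1188) - 64825 = -26111016 - 64825 = -26175841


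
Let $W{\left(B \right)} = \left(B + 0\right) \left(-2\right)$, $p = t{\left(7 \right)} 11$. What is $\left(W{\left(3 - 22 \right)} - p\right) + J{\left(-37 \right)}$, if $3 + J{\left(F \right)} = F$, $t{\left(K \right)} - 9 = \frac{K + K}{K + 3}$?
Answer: $- \frac{582}{5} \approx -116.4$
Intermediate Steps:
$t{\left(K \right)} = 9 + \frac{2 K}{3 + K}$ ($t{\left(K \right)} = 9 + \frac{K + K}{K + 3} = 9 + \frac{2 K}{3 + K}$)
$p = \frac{572}{5}$ ($p = \frac{27 + 11 \cdot 7}{3 + 7} \cdot 11 = \frac{27 + 77}{10} \cdot 11 = \frac{1}{10} \cdot 104 \cdot 11 = \frac{52}{5} \cdot 11 = \frac{572}{5} \approx 114.4$)
$J{\left(F \right)} = -3 + F$
$W{\left(B \right)} = - 2 B$ ($W{\left(B \right)} = B \left(-2\right) = - 2 B$)
$\left(W{\left(3 - 22 \right)} - p\right) + J{\left(-37 \right)} = \left(- 2 \left(3 - 22\right) - \frac{572}{5}\right) - 40 = \left(\left(-2\right) \left(-19\right) - \frac{572}{5}\right) - 40 = \left(38 - \frac{572}{5}\right) - 40 = - \frac{382}{5} - 40 = - \frac{582}{5}$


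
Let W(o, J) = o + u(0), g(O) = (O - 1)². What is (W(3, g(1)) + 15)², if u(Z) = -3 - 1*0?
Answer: 225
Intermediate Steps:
u(Z) = -3 (u(Z) = -3 + 0 = -3)
g(O) = (-1 + O)²
W(o, J) = -3 + o (W(o, J) = o - 3 = -3 + o)
(W(3, g(1)) + 15)² = ((-3 + 3) + 15)² = (0 + 15)² = 15² = 225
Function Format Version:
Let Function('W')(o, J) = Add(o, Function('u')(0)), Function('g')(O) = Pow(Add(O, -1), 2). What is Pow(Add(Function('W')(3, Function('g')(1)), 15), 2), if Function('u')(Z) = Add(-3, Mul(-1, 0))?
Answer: 225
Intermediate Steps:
Function('u')(Z) = -3 (Function('u')(Z) = Add(-3, 0) = -3)
Function('g')(O) = Pow(Add(-1, O), 2)
Function('W')(o, J) = Add(-3, o) (Function('W')(o, J) = Add(o, -3) = Add(-3, o))
Pow(Add(Function('W')(3, Function('g')(1)), 15), 2) = Pow(Add(Add(-3, 3), 15), 2) = Pow(Add(0, 15), 2) = Pow(15, 2) = 225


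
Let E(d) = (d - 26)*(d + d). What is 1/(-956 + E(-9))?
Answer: -1/326 ≈ -0.0030675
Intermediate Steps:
E(d) = 2*d*(-26 + d) (E(d) = (-26 + d)*(2*d) = 2*d*(-26 + d))
1/(-956 + E(-9)) = 1/(-956 + 2*(-9)*(-26 - 9)) = 1/(-956 + 2*(-9)*(-35)) = 1/(-956 + 630) = 1/(-326) = -1/326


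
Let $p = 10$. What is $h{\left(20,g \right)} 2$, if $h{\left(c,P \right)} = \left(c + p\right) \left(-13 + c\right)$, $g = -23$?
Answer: $420$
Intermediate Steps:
$h{\left(c,P \right)} = \left(-13 + c\right) \left(10 + c\right)$ ($h{\left(c,P \right)} = \left(c + 10\right) \left(-13 + c\right) = \left(10 + c\right) \left(-13 + c\right) = \left(-13 + c\right) \left(10 + c\right)$)
$h{\left(20,g \right)} 2 = \left(-130 + 20^{2} - 60\right) 2 = \left(-130 + 400 - 60\right) 2 = 210 \cdot 2 = 420$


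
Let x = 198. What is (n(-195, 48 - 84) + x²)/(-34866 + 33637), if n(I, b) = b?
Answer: -39168/1229 ≈ -31.870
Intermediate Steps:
(n(-195, 48 - 84) + x²)/(-34866 + 33637) = ((48 - 84) + 198²)/(-34866 + 33637) = (-36 + 39204)/(-1229) = 39168*(-1/1229) = -39168/1229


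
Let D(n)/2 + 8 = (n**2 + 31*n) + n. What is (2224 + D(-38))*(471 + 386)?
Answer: 2283048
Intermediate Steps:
D(n) = -16 + 2*n**2 + 64*n (D(n) = -16 + 2*((n**2 + 31*n) + n) = -16 + 2*(n**2 + 32*n) = -16 + (2*n**2 + 64*n) = -16 + 2*n**2 + 64*n)
(2224 + D(-38))*(471 + 386) = (2224 + (-16 + 2*(-38)**2 + 64*(-38)))*(471 + 386) = (2224 + (-16 + 2*1444 - 2432))*857 = (2224 + (-16 + 2888 - 2432))*857 = (2224 + 440)*857 = 2664*857 = 2283048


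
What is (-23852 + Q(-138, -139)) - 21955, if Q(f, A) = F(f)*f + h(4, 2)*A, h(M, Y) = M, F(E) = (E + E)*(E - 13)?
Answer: -5797651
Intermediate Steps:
F(E) = 2*E*(-13 + E) (F(E) = (2*E)*(-13 + E) = 2*E*(-13 + E))
Q(f, A) = 4*A + 2*f**2*(-13 + f) (Q(f, A) = (2*f*(-13 + f))*f + 4*A = 2*f**2*(-13 + f) + 4*A = 4*A + 2*f**2*(-13 + f))
(-23852 + Q(-138, -139)) - 21955 = (-23852 + (4*(-139) + 2*(-138)**2*(-13 - 138))) - 21955 = (-23852 + (-556 + 2*19044*(-151))) - 21955 = (-23852 + (-556 - 5751288)) - 21955 = (-23852 - 5751844) - 21955 = -5775696 - 21955 = -5797651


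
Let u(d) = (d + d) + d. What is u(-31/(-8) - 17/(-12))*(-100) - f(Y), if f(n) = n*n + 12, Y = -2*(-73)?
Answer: -45831/2 ≈ -22916.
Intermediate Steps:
u(d) = 3*d (u(d) = 2*d + d = 3*d)
Y = 146
f(n) = 12 + n**2 (f(n) = n**2 + 12 = 12 + n**2)
u(-31/(-8) - 17/(-12))*(-100) - f(Y) = (3*(-31/(-8) - 17/(-12)))*(-100) - (12 + 146**2) = (3*(-31*(-1/8) - 17*(-1/12)))*(-100) - (12 + 21316) = (3*(31/8 + 17/12))*(-100) - 1*21328 = (3*(127/24))*(-100) - 21328 = (127/8)*(-100) - 21328 = -3175/2 - 21328 = -45831/2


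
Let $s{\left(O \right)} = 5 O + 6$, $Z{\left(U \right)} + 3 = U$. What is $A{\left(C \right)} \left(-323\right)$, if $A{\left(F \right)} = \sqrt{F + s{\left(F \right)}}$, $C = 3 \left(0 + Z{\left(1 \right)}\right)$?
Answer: $- 323 i \sqrt{30} \approx - 1769.1 i$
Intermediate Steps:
$Z{\left(U \right)} = -3 + U$
$C = -6$ ($C = 3 \left(0 + \left(-3 + 1\right)\right) = 3 \left(0 - 2\right) = 3 \left(-2\right) = -6$)
$s{\left(O \right)} = 6 + 5 O$
$A{\left(F \right)} = \sqrt{6 + 6 F}$ ($A{\left(F \right)} = \sqrt{F + \left(6 + 5 F\right)} = \sqrt{6 + 6 F}$)
$A{\left(C \right)} \left(-323\right) = \sqrt{6 + 6 \left(-6\right)} \left(-323\right) = \sqrt{6 - 36} \left(-323\right) = \sqrt{-30} \left(-323\right) = i \sqrt{30} \left(-323\right) = - 323 i \sqrt{30}$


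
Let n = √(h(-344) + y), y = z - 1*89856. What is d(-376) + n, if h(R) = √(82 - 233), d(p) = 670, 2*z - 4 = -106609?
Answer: 670 + √(-572634 + 4*I*√151)/2 ≈ 670.02 + 378.36*I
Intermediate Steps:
z = -106605/2 (z = 2 + (½)*(-106609) = 2 - 106609/2 = -106605/2 ≈ -53303.)
h(R) = I*√151 (h(R) = √(-151) = I*√151)
y = -286317/2 (y = -106605/2 - 1*89856 = -106605/2 - 89856 = -286317/2 ≈ -1.4316e+5)
n = √(-286317/2 + I*√151) (n = √(I*√151 - 286317/2) = √(-286317/2 + I*√151) ≈ 0.016 + 378.36*I)
d(-376) + n = 670 + √(-572634 + 4*I*√151)/2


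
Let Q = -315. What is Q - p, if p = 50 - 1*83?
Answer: -282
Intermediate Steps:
p = -33 (p = 50 - 83 = -33)
Q - p = -315 - 1*(-33) = -315 + 33 = -282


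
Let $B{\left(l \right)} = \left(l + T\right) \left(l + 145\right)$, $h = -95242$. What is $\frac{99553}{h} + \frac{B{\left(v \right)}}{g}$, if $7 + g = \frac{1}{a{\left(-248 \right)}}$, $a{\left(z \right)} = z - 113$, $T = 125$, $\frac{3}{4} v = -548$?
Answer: $- \frac{694727151023}{13714848} \approx -50655.0$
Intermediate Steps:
$v = - \frac{2192}{3}$ ($v = \frac{4}{3} \left(-548\right) = - \frac{2192}{3} \approx -730.67$)
$a{\left(z \right)} = -113 + z$ ($a{\left(z \right)} = z - 113 = -113 + z$)
$g = - \frac{2528}{361}$ ($g = -7 + \frac{1}{-113 - 248} = -7 + \frac{1}{-361} = -7 - \frac{1}{361} = - \frac{2528}{361} \approx -7.0028$)
$B{\left(l \right)} = \left(125 + l\right) \left(145 + l\right)$ ($B{\left(l \right)} = \left(l + 125\right) \left(l + 145\right) = \left(125 + l\right) \left(145 + l\right)$)
$\frac{99553}{h} + \frac{B{\left(v \right)}}{g} = \frac{99553}{-95242} + \frac{18125 + \left(- \frac{2192}{3}\right)^{2} + 270 \left(- \frac{2192}{3}\right)}{- \frac{2528}{361}} = 99553 \left(- \frac{1}{95242}\right) + \left(18125 + \frac{4804864}{9} - 197280\right) \left(- \frac{361}{2528}\right) = - \frac{99553}{95242} + \frac{3192469}{9} \left(- \frac{361}{2528}\right) = - \frac{99553}{95242} - \frac{14588371}{288} = - \frac{694727151023}{13714848}$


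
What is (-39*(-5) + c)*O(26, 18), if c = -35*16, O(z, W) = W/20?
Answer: -657/2 ≈ -328.50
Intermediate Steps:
O(z, W) = W/20 (O(z, W) = W*(1/20) = W/20)
c = -560
(-39*(-5) + c)*O(26, 18) = (-39*(-5) - 560)*((1/20)*18) = (195 - 560)*(9/10) = -365*9/10 = -657/2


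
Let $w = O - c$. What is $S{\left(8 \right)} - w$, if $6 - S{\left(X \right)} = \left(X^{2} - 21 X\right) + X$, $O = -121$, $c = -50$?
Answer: $173$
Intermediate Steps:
$S{\left(X \right)} = 6 - X^{2} + 20 X$ ($S{\left(X \right)} = 6 - \left(\left(X^{2} - 21 X\right) + X\right) = 6 - \left(X^{2} - 20 X\right) = 6 - X^{2} + 20 X$)
$w = -71$ ($w = -121 - -50 = -121 + 50 = -71$)
$S{\left(8 \right)} - w = \left(6 - 8^{2} + 20 \cdot 8\right) - -71 = \left(6 - 64 + 160\right) + 71 = 102 + 71 = 173$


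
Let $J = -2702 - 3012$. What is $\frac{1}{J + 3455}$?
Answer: $- \frac{1}{2259} \approx -0.00044267$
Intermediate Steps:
$J = -5714$ ($J = -2702 - 3012 = -5714$)
$\frac{1}{J + 3455} = \frac{1}{-5714 + 3455} = \frac{1}{-2259} = - \frac{1}{2259}$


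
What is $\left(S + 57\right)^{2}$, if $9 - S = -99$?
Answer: $27225$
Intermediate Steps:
$S = 108$ ($S = 9 - -99 = 9 + 99 = 108$)
$\left(S + 57\right)^{2} = \left(108 + 57\right)^{2} = 165^{2} = 27225$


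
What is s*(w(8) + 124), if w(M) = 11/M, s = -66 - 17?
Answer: -83249/8 ≈ -10406.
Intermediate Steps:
s = -83
s*(w(8) + 124) = -83*(11/8 + 124) = -83*1003/8 = -83249/8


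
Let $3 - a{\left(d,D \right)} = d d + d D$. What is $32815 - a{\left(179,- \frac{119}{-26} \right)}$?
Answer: $\frac{1707479}{26} \approx 65672.0$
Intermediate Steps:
$a{\left(d,D \right)} = 3 - d^{2} - D d$ ($a{\left(d,D \right)} = 3 - \left(d d + d D\right) = 3 - \left(d^{2} + D d\right) = 3 - d^{2} - D d$)
$32815 - a{\left(179,- \frac{119}{-26} \right)} = 32815 - \left(3 - 179^{2} - - \frac{119}{-26} \cdot 179\right) = 32815 - \left(3 - 32041 - \left(-119\right) \left(- \frac{1}{26}\right) 179\right) = 32815 - \left(3 - 32041 - \frac{119}{26} \cdot 179\right) = 32815 - \left(3 - 32041 - \frac{21301}{26}\right) = 32815 - - \frac{854289}{26} = 32815 + \frac{854289}{26} = \frac{1707479}{26}$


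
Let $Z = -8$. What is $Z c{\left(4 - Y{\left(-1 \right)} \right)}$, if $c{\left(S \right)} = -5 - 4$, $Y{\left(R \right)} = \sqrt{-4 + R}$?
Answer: $72$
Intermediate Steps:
$c{\left(S \right)} = -9$ ($c{\left(S \right)} = -5 - 4 = -9$)
$Z c{\left(4 - Y{\left(-1 \right)} \right)} = \left(-8\right) \left(-9\right) = 72$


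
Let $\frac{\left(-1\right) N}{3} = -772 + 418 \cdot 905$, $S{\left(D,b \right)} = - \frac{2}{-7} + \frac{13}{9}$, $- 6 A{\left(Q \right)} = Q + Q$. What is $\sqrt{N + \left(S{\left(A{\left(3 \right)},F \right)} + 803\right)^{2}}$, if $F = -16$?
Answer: $\frac{i \sqrt{1924819622}}{63} \approx 696.39 i$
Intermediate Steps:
$A{\left(Q \right)} = - \frac{Q}{3}$ ($A{\left(Q \right)} = - \frac{Q + Q}{6} = - \frac{2 Q}{6} = - \frac{Q}{3}$)
$S{\left(D,b \right)} = \frac{109}{63}$ ($S{\left(D,b \right)} = \left(-2\right) \left(- \frac{1}{7}\right) + 13 \cdot \frac{1}{9} = \frac{2}{7} + \frac{13}{9} = \frac{109}{63}$)
$N = -1132554$ ($N = - 3 \left(-772 + 418 \cdot 905\right) = - 3 \left(-772 + 378290\right) = \left(-3\right) 377518 = -1132554$)
$\sqrt{N + \left(S{\left(A{\left(3 \right)},F \right)} + 803\right)^{2}} = \sqrt{-1132554 + \left(\frac{109}{63} + 803\right)^{2}} = \sqrt{-1132554 + \left(\frac{50698}{63}\right)^{2}} = \sqrt{-1132554 + \frac{2570287204}{3969}} = \sqrt{- \frac{1924819622}{3969}} = \frac{i \sqrt{1924819622}}{63}$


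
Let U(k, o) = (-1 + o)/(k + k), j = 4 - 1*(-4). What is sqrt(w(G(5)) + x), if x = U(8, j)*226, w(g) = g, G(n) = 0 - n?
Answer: sqrt(1502)/4 ≈ 9.6889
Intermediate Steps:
G(n) = -n
j = 8 (j = 4 + 4 = 8)
U(k, o) = (-1 + o)/(2*k) (U(k, o) = (-1 + o)/((2*k)) = (-1 + o)*(1/(2*k)) = (-1 + o)/(2*k))
x = 791/8 (x = ((1/2)*(-1 + 8)/8)*226 = ((1/2)*(1/8)*7)*226 = (7/16)*226 = 791/8 ≈ 98.875)
sqrt(w(G(5)) + x) = sqrt(-1*5 + 791/8) = sqrt(-5 + 791/8) = sqrt(751/8) = sqrt(1502)/4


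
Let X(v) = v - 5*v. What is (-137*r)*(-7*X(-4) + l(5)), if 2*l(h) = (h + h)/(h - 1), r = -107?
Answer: -6493937/4 ≈ -1.6235e+6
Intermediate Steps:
X(v) = -4*v
l(h) = h/(-1 + h) (l(h) = ((h + h)/(h - 1))/2 = ((2*h)/(-1 + h))/2 = (2*h/(-1 + h))/2 = h/(-1 + h))
(-137*r)*(-7*X(-4) + l(5)) = (-137*(-107))*(-(-28)*(-4) + 5/(-1 + 5)) = 14659*(-7*16 + 5/4) = 14659*(-112 + 5*(¼)) = 14659*(-112 + 5/4) = 14659*(-443/4) = -6493937/4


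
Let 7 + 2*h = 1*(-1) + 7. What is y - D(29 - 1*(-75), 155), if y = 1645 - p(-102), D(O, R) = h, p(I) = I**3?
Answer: 2125707/2 ≈ 1.0629e+6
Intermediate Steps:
h = -1/2 (h = -7/2 + (1*(-1) + 7)/2 = -7/2 + (-1 + 7)/2 = -7/2 + (1/2)*6 = -7/2 + 3 = -1/2 ≈ -0.50000)
D(O, R) = -1/2
y = 1062853 (y = 1645 - 1*(-102)**3 = 1645 - 1*(-1061208) = 1645 + 1061208 = 1062853)
y - D(29 - 1*(-75), 155) = 1062853 - 1*(-1/2) = 1062853 + 1/2 = 2125707/2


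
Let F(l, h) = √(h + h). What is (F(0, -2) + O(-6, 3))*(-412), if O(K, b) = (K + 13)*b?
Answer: -8652 - 824*I ≈ -8652.0 - 824.0*I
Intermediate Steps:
O(K, b) = b*(13 + K) (O(K, b) = (13 + K)*b = b*(13 + K))
F(l, h) = √2*√h (F(l, h) = √(2*h) = √2*√h)
(F(0, -2) + O(-6, 3))*(-412) = (√2*√(-2) + 3*(13 - 6))*(-412) = (√2*(I*√2) + 3*7)*(-412) = (2*I + 21)*(-412) = (21 + 2*I)*(-412) = -8652 - 824*I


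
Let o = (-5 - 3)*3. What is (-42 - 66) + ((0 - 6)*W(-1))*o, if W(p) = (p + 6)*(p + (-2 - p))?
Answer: -1548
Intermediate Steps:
o = -24 (o = -8*3 = -24)
W(p) = -12 - 2*p (W(p) = (6 + p)*(-2) = -12 - 2*p)
(-42 - 66) + ((0 - 6)*W(-1))*o = (-42 - 66) + ((0 - 6)*(-12 - 2*(-1)))*(-24) = -108 - 6*(-12 + 2)*(-24) = -108 - 6*(-10)*(-24) = -108 + 60*(-24) = -108 - 1440 = -1548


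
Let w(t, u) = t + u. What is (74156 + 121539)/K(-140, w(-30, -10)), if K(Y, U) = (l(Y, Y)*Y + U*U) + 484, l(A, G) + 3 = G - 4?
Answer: 195695/22664 ≈ 8.6346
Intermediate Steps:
l(A, G) = -7 + G (l(A, G) = -3 + (G - 4) = -3 + (-4 + G) = -7 + G)
K(Y, U) = 484 + U**2 + Y*(-7 + Y) (K(Y, U) = ((-7 + Y)*Y + U*U) + 484 = (Y*(-7 + Y) + U**2) + 484 = (U**2 + Y*(-7 + Y)) + 484 = 484 + U**2 + Y*(-7 + Y))
(74156 + 121539)/K(-140, w(-30, -10)) = (74156 + 121539)/(484 + (-30 - 10)**2 - 140*(-7 - 140)) = 195695/(484 + (-40)**2 - 140*(-147)) = 195695/(484 + 1600 + 20580) = 195695/22664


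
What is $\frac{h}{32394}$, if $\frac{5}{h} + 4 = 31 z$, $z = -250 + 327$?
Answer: $\frac{5}{77194902} \approx 6.4771 \cdot 10^{-8}$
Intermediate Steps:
$z = 77$
$h = \frac{5}{2383}$ ($h = \frac{5}{-4 + 31 \cdot 77} = \frac{5}{-4 + 2387} = \frac{5}{2383} \approx 0.0020982$)
$\frac{h}{32394} = \frac{5}{2383 \cdot 32394} = \frac{5}{2383} \cdot \frac{1}{32394} = \frac{5}{77194902}$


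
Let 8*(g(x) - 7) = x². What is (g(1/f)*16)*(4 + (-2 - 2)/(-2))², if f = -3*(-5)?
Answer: 100808/25 ≈ 4032.3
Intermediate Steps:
f = 15
g(x) = 7 + x²/8
(g(1/f)*16)*(4 + (-2 - 2)/(-2))² = ((7 + (1/15)²/8)*16)*(4 + (-2 - 2)/(-2))² = ((7 + (1/15)²/8)*16)*(4 - 4*(-½))² = ((7 + (⅛)*(1/225))*16)*(4 + 2)² = ((7 + 1/1800)*16)*6² = ((12601/1800)*16)*36 = (25202/225)*36 = 100808/25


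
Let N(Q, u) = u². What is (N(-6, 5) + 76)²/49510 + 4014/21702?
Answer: 70019207/179077670 ≈ 0.39100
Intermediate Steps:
(N(-6, 5) + 76)²/49510 + 4014/21702 = (5² + 76)²/49510 + 4014/21702 = (25 + 76)²*(1/49510) + 4014*(1/21702) = 101²*(1/49510) + 669/3617 = 10201*(1/49510) + 669/3617 = 10201/49510 + 669/3617 = 70019207/179077670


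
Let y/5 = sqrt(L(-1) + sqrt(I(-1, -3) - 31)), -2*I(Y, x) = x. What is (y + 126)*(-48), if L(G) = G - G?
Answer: -6048 - 120*2**(3/4)*59**(1/4)*sqrt(I) ≈ -6443.5 - 395.5*I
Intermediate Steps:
I(Y, x) = -x/2
L(G) = 0
y = 5*2**(3/4)*59**(1/4)*sqrt(I)/2 (y = 5*sqrt(0 + sqrt(-1/2*(-3) - 31)) = 5*sqrt(0 + sqrt(3/2 - 31)) = 5*sqrt(0 + sqrt(-59/2)) = 5*sqrt(0 + I*sqrt(118)/2) = 5*sqrt(I*sqrt(118)/2) = 5*(2**(3/4)*59**(1/4)*sqrt(I)/2) = 5*2**(3/4)*59**(1/4)*sqrt(I)/2 ≈ 8.2397 + 8.2397*I)
(y + 126)*(-48) = (5*2**(3/4)*59**(1/4)*sqrt(I)/2 + 126)*(-48) = (126 + 5*2**(3/4)*59**(1/4)*sqrt(I)/2)*(-48) = -6048 - 120*2**(3/4)*59**(1/4)*sqrt(I)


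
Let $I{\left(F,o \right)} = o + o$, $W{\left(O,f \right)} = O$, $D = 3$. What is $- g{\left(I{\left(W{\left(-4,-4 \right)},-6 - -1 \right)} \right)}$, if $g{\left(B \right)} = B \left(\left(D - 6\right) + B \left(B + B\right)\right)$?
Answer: $1970$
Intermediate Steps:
$I{\left(F,o \right)} = 2 o$
$g{\left(B \right)} = B \left(-3 + 2 B^{2}\right)$ ($g{\left(B \right)} = B \left(\left(3 - 6\right) + B \left(B + B\right)\right) = B \left(\left(3 - 6\right) + B 2 B\right) = B \left(-3 + 2 B^{2}\right)$)
$- g{\left(I{\left(W{\left(-4,-4 \right)},-6 - -1 \right)} \right)} = - 2 \left(-6 - -1\right) \left(-3 + 2 \left(2 \left(-6 - -1\right)\right)^{2}\right) = - 2 \left(-6 + 1\right) \left(-3 + 2 \left(2 \left(-6 + 1\right)\right)^{2}\right) = - 2 \left(-5\right) \left(-3 + 2 \left(2 \left(-5\right)\right)^{2}\right) = - \left(-10\right) \left(-3 + 2 \left(-10\right)^{2}\right) = - \left(-10\right) \left(-3 + 2 \cdot 100\right) = - \left(-10\right) \left(-3 + 200\right) = - \left(-10\right) 197 = \left(-1\right) \left(-1970\right) = 1970$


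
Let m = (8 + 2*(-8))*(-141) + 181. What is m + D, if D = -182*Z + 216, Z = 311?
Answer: -55077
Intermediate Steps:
D = -56386 (D = -182*311 + 216 = -56602 + 216 = -56386)
m = 1309 (m = (8 - 16)*(-141) + 181 = -8*(-141) + 181 = 1128 + 181 = 1309)
m + D = 1309 - 56386 = -55077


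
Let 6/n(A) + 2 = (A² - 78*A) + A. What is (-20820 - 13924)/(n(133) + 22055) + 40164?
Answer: 137406980585/3421282 ≈ 40162.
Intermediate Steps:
n(A) = 6/(-2 + A² - 77*A) (n(A) = 6/(-2 + ((A² - 78*A) + A)) = 6/(-2 + (A² - 77*A)) = 6/(-2 + A² - 77*A))
(-20820 - 13924)/(n(133) + 22055) + 40164 = (-20820 - 13924)/(6/(-2 + 133² - 77*133) + 22055) + 40164 = -34744/(6/(-2 + 17689 - 10241) + 22055) + 40164 = -34744/(6/7446 + 22055) + 40164 = -34744/(6*(1/7446) + 22055) + 40164 = -34744/(1/1241 + 22055) + 40164 = -34744/27370256/1241 + 40164 = -34744*1241/27370256 + 40164 = -5389663/3421282 + 40164 = 137406980585/3421282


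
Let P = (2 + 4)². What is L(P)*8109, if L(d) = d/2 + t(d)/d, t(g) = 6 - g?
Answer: 278409/2 ≈ 1.3920e+5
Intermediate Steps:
P = 36 (P = 6² = 36)
L(d) = d/2 + (6 - d)/d
L(P)*8109 = (-1 + (½)*36 + 6/36)*8109 = (-1 + 18 + 6*(1/36))*8109 = (-1 + 18 + ⅙)*8109 = (103/6)*8109 = 278409/2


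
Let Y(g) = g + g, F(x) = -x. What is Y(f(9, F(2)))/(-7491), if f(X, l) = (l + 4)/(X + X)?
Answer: -2/67419 ≈ -2.9665e-5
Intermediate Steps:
f(X, l) = (4 + l)/(2*X) (f(X, l) = (4 + l)/((2*X)) = (4 + l)*(1/(2*X)) = (4 + l)/(2*X))
Y(g) = 2*g
Y(f(9, F(2)))/(-7491) = (2*((½)*(4 - 1*2)/9))/(-7491) = (2*((½)*(⅑)*(4 - 2)))*(-1/7491) = (2*((½)*(⅑)*2))*(-1/7491) = (2*(⅑))*(-1/7491) = (2/9)*(-1/7491) = -2/67419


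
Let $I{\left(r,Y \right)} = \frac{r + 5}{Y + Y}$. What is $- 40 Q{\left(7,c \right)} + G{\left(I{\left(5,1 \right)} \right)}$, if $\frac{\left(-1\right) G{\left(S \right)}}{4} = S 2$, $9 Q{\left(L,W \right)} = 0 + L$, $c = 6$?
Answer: $- \frac{640}{9} \approx -71.111$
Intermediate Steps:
$Q{\left(L,W \right)} = \frac{L}{9}$ ($Q{\left(L,W \right)} = \frac{0 + L}{9} = \frac{L}{9}$)
$I{\left(r,Y \right)} = \frac{5 + r}{2 Y}$
$G{\left(S \right)} = - 8 S$ ($G{\left(S \right)} = - 4 S 2 = - 4 \cdot 2 S = - 8 S$)
$- 40 Q{\left(7,c \right)} + G{\left(I{\left(5,1 \right)} \right)} = - 40 \cdot \frac{1}{9} \cdot 7 - 8 \frac{5 + 5}{2 \cdot 1} = \left(-40\right) \frac{7}{9} - 8 \cdot \frac{1}{2} \cdot 1 \cdot 10 = - \frac{280}{9} - 40 = - \frac{640}{9}$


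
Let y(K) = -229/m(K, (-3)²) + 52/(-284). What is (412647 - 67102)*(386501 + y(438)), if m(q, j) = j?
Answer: 85335020215835/639 ≈ 1.3354e+11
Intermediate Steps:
y(K) = -16376/639 (y(K) = -229/((-3)²) + 52/(-284) = -229/9 + 52*(-1/284) = -229*⅑ - 13/71 = -229/9 - 13/71 = -16376/639)
(412647 - 67102)*(386501 + y(438)) = (412647 - 67102)*(386501 - 16376/639) = 345545*(246957763/639) = 85335020215835/639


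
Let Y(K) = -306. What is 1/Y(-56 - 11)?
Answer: -1/306 ≈ -0.0032680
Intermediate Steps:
1/Y(-56 - 11) = 1/(-306) = -1/306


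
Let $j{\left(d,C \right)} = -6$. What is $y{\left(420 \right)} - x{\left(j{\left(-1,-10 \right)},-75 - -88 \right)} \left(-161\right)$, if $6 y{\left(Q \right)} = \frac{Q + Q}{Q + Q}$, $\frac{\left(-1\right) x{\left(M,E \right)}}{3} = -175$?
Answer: $\frac{507151}{6} \approx 84525.0$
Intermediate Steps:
$x{\left(M,E \right)} = 525$ ($x{\left(M,E \right)} = \left(-3\right) \left(-175\right) = 525$)
$y{\left(Q \right)} = \frac{1}{6}$ ($y{\left(Q \right)} = \frac{\left(Q + Q\right) \frac{1}{Q + Q}}{6} = \frac{2 Q \frac{1}{2 Q}}{6} = \frac{1}{6} \cdot 1 = \frac{1}{6}$)
$y{\left(420 \right)} - x{\left(j{\left(-1,-10 \right)},-75 - -88 \right)} \left(-161\right) = \frac{1}{6} - 525 \left(-161\right) = \frac{1}{6} - -84525 = \frac{1}{6} + 84525 = \frac{507151}{6}$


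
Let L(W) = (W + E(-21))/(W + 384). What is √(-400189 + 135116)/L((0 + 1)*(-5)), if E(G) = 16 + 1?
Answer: 379*I*√265073/12 ≈ 16261.0*I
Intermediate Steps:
E(G) = 17
L(W) = (17 + W)/(384 + W) (L(W) = (W + 17)/(W + 384) = (17 + W)/(384 + W))
√(-400189 + 135116)/L((0 + 1)*(-5)) = √(-400189 + 135116)/(((17 + (0 + 1)*(-5))/(384 + (0 + 1)*(-5)))) = √(-265073)/(((17 + 1*(-5))/(384 + 1*(-5)))) = (I*√265073)/(((17 - 5)/(384 - 5))) = (I*√265073)/((12/379)) = (I*√265073)/(((1/379)*12)) = (I*√265073)/(12/379) = (I*√265073)*(379/12) = 379*I*√265073/12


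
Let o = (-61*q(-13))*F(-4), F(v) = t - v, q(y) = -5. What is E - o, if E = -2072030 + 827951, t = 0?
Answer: -1245299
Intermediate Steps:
F(v) = -v (F(v) = 0 - v = -v)
E = -1244079
o = 1220 (o = (-61*(-5))*(-1*(-4)) = 305*4 = 1220)
E - o = -1244079 - 1*1220 = -1244079 - 1220 = -1245299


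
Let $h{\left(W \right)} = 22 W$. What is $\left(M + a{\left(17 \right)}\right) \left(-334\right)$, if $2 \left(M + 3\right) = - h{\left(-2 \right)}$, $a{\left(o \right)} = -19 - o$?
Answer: $5678$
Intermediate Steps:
$M = 19$ ($M = -3 + \frac{\left(-1\right) 22 \left(-2\right)}{2} = -3 + \frac{\left(-1\right) \left(-44\right)}{2} = -3 + \frac{1}{2} \cdot 44 = -3 + 22 = 19$)
$\left(M + a{\left(17 \right)}\right) \left(-334\right) = \left(19 - 36\right) \left(-334\right) = \left(-17\right) \left(-334\right) = 5678$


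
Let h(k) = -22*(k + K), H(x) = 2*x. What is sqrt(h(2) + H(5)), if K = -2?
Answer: sqrt(10) ≈ 3.1623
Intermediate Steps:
h(k) = 44 - 22*k (h(k) = -22*(k - 2) = -22*(-2 + k) = 44 - 22*k)
sqrt(h(2) + H(5)) = sqrt((44 - 22*2) + 2*5) = sqrt((44 - 44) + 10) = sqrt(0 + 10) = sqrt(10)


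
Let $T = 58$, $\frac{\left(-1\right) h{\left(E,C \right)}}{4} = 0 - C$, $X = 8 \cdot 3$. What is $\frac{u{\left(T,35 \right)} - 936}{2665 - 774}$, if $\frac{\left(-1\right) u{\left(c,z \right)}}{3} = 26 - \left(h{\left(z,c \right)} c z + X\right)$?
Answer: $\frac{1411938}{1891} \approx 746.66$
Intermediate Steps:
$X = 24$
$h{\left(E,C \right)} = 4 C$ ($h{\left(E,C \right)} = - 4 \left(0 - C\right) = - 4 \left(- C\right) = 4 C$)
$u{\left(c,z \right)} = -6 + 12 z c^{2}$ ($u{\left(c,z \right)} = - 3 \left(26 - \left(4 c c z + 24\right)\right) = - 3 \left(26 - \left(4 c^{2} z + 24\right)\right) = - 3 \left(26 - \left(4 z c^{2} + 24\right)\right) = - 3 \left(26 - \left(24 + 4 z c^{2}\right)\right) = - 3 \left(2 - 4 z c^{2}\right) = -6 + 12 z c^{2}$)
$\frac{u{\left(T,35 \right)} - 936}{2665 - 774} = \frac{\left(-6 + 12 \cdot 35 \cdot 58^{2}\right) - 936}{2665 - 774} = \frac{\left(-6 + 12 \cdot 35 \cdot 3364\right) - 936}{1891} = \left(\left(-6 + 1412880\right) - 936\right) \frac{1}{1891} = \left(1412874 - 936\right) \frac{1}{1891} = 1411938 \cdot \frac{1}{1891} = \frac{1411938}{1891}$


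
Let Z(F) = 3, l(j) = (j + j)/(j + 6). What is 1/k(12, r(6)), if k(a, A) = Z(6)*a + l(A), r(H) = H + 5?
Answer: 17/634 ≈ 0.026814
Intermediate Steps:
r(H) = 5 + H
l(j) = 2*j/(6 + j) (l(j) = (2*j)/(6 + j) = 2*j/(6 + j))
k(a, A) = 3*a + 2*A/(6 + A)
1/k(12, r(6)) = 1/((2*(5 + 6) + 3*12*(6 + (5 + 6)))/(6 + (5 + 6))) = 1/((2*11 + 3*12*(6 + 11))/(6 + 11)) = 1/((22 + 3*12*17)/17) = 1/((22 + 612)/17) = 1/((1/17)*634) = 1/(634/17) = 17/634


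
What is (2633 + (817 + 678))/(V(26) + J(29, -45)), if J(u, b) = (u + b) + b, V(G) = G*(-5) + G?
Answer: -1376/55 ≈ -25.018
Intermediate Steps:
V(G) = -4*G (V(G) = -5*G + G = -4*G)
J(u, b) = u + 2*b (J(u, b) = (b + u) + b = u + 2*b)
(2633 + (817 + 678))/(V(26) + J(29, -45)) = (2633 + (817 + 678))/(-4*26 + (29 + 2*(-45))) = (2633 + 1495)/(-104 + (29 - 90)) = 4128/(-104 - 61) = 4128/(-165) = 4128*(-1/165) = -1376/55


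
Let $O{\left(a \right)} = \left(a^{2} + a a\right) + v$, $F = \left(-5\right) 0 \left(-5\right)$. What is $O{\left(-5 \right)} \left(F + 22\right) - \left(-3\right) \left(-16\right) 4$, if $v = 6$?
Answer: $1040$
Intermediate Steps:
$F = 0$ ($F = 0 \left(-5\right) = 0$)
$O{\left(a \right)} = 6 + 2 a^{2}$ ($O{\left(a \right)} = \left(a^{2} + a a\right) + 6 = \left(a^{2} + a^{2}\right) + 6 = 2 a^{2} + 6 = 6 + 2 a^{2}$)
$O{\left(-5 \right)} \left(F + 22\right) - \left(-3\right) \left(-16\right) 4 = \left(6 + 2 \left(-5\right)^{2}\right) \left(0 + 22\right) - \left(-3\right) \left(-16\right) 4 = \left(6 + 2 \cdot 25\right) 22 - 48 \cdot 4 = \left(6 + 50\right) 22 - 192 = 56 \cdot 22 - 192 = 1232 - 192 = 1040$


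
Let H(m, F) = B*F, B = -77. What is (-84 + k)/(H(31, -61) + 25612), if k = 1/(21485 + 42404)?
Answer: -5366675/1936411701 ≈ -0.0027715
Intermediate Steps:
H(m, F) = -77*F
k = 1/63889 ≈ 1.5652e-5
(-84 + k)/(H(31, -61) + 25612) = (-84 + 1/63889)/(-77*(-61) + 25612) = -5366675/(63889*(4697 + 25612)) = -5366675/63889/30309 = -5366675/63889*1/30309 = -5366675/1936411701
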